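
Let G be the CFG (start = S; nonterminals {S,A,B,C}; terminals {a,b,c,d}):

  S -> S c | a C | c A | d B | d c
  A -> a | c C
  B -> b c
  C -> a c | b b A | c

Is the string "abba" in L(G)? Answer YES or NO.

CNF form of G:
  S -> S T0 | T0 A | T2 C | T3 B | T3 T0
  A -> T0 C | a
  B -> T1 T0
  C -> T1 X4 | T2 T0 | c
  T0 -> c
  T1 -> b
  T2 -> a
  T3 -> d
  X4 -> T1 A

CYK table (by increasing span):
  cell(0,0) a: {A,T2}  orig:{A}
  cell(1,1) b: {T1}  orig:{}
  cell(2,2) b: {T1}  orig:{}
  cell(3,3) a: {A,T2}  orig:{A}
  cell(0,1) ab: ∅
  cell(1,2) bb: ∅
  cell(2,3) ba: {X4}  orig:{}
  cell(0,2) abb: ∅
  cell(1,3) bba: {C}
  cell(0,3) abba: {S}

S ∈ T[0,3] ⇒ YES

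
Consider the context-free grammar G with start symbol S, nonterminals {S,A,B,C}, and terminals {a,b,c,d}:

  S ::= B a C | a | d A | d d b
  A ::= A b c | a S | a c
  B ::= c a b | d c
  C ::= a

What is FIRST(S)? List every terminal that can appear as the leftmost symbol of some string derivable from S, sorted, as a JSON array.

FIRST sets, iterate to fixpoint:
round 1:
  A via A→a S: +{a}
  B via B→c a b: +{c}
  B via B→d c: +{d}
  C via C→a: +{a}
  S via S→B a C: +{c,d}
  S via S→a: +{a}
  S: {a,c,d}  A: {a}  B: {c,d}  C: {a}
round 2: — fixpoint
  S: {a,c,d}  A: {a}  B: {c,d}  C: {a}

FIRST(S) = ["a", "c", "d"]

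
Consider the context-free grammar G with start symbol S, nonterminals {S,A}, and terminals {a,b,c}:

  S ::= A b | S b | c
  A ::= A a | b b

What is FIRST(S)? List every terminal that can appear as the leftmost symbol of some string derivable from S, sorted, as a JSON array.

FIRST iteration:
[1]
  A via A→b b: +{b}
  S via S→A b: +{b}
  S via S→c: +{c}
  FIRST[S]={b,c}  FIRST[A]={b}
[2] (no change)
  FIRST[S]={b,c}  FIRST[A]={b}

FIRST(S) = ["b", "c"]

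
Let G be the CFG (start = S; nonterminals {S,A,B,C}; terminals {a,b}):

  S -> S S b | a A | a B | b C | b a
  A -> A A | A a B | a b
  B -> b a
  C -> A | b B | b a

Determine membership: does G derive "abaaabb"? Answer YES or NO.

Convert to CNF:
  S -> S X4 | T0 A | T0 B | T1 C | T1 T0
  A -> A A | A X2 | T0 T1
  B -> T1 T0
  C -> A A | A X3 | T0 T1 | T1 B | T1 T0
  T0 -> a
  T1 -> b
  X2 -> T0 B
  X3 -> T0 B
  X4 -> S T1

Fill CYK table bottom-up:
  T[0,0] 'a' = {T0}  orig:{}
  T[1,1] 'b' = {T1}  orig:{}
  T[2,2] 'a' = {T0}  orig:{}
  T[3,3] 'a' = {T0}  orig:{}
  T[4,4] 'a' = {T0}  orig:{}
  T[5,5] 'b' = {T1}  orig:{}
  T[6,6] 'b' = {T1}  orig:{}
  T[0,1] 'ab' = {A,C}
  T[1,2] 'ba' = {B,C,S}
  T[2,3] 'aa' = ∅
  T[3,4] 'aa' = ∅
  T[4,5] 'ab' = {A,C}
  T[5,6] 'bb' = ∅
  T[0,2] 'aba' = {S,X2,X3}  orig:{S}
  T[1,3] 'baa' = ∅
  T[2,4] 'aaa' = ∅
  T[3,5] 'aab' = {S}
  T[4,6] 'abb' = ∅
  T[0,3] 'abaa' = ∅
  T[1,4] 'baaa' = ∅
  T[2,5] 'aaab' = ∅
  T[3,6] 'aabb' = {X4}  orig:{}
  T[0,4] 'abaaa' = ∅
  T[1,5] 'baaab' = ∅
  T[2,6] 'aaabb' = ∅
  T[0,5] 'abaaab' = ∅
  T[1,6] 'baaabb' = {S}
  T[0,6] 'abaaabb' = {S}

S ∈ T[0,6] ⇒ YES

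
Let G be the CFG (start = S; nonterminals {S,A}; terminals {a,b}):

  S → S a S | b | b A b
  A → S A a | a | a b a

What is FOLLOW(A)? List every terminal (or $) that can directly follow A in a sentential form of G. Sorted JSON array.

FIRST sets, iterate to fixpoint:
round 1:
  A via A→a: +{a}
  S via S→b: +{b}
  FIRST(S)={b}  FIRST(A)={a}
round 2:
  A via A→S A a: +{b}
  FIRST(S)={b}  FIRST(A)={a,b}
round 3: (no change)
  FIRST(S)={b}  FIRST(A)={a,b}

FOLLOW sets:
seed FOLLOW(S) with $
pass 1:
  A→S A a: FOLLOW(S) ⊇ FIRST(A) = {a,b}; new: +{a,b}
  A→S A a: FOLLOW(A) ⊇ FIRST(a) = {a}; new: +{a}
  S→b A b: FOLLOW(A) ⊇ FIRST(b) = {b}; new: +{b}
  S: {$,a,b}  A: {a,b}
pass 2: (stable)
  S: {$,a,b}  A: {a,b}

FOLLOW(A) = ["a", "b"]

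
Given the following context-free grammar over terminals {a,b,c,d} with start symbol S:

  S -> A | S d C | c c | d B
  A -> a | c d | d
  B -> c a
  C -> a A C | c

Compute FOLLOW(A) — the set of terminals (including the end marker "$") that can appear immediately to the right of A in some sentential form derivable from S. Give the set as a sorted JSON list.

FIRST sets, iterate to fixpoint:
pass 1:
  A via A→a: +{a}
  A via A→c d: +{c}
  A via A→d: +{d}
  B via B→c a: +{c}
  C via C→a A C: +{a}
  C via C→c: +{c}
  S via S→A: +{a,c,d}
  FIRST(S)={a,c,d}  FIRST(A)={a,c,d}  FIRST(B)={c}  FIRST(C)={a,c}
pass 2: (no change)
  FIRST(S)={a,c,d}  FIRST(A)={a,c,d}  FIRST(B)={c}  FIRST(C)={a,c}

FOLLOW iteration:
initialize: $ ∈ FOLLOW(S)
round 1:
  C→a A C: FOLLOW(A) ⊇ FIRST(C) = {a,c}; new: +{a,c}
  S→A: FOLLOW(A) ⊇ FOLLOW(S) ⊇ {$}; new: +{$}
  S→S d C: FOLLOW(S) ⊇ FIRST(d) = {d}; new: +{d}
  S→S d C: FOLLOW(C) ⊇ FOLLOW(S) ⊇ {$,d}; new: +{$,d}
  S→d B: FOLLOW(B) ⊇ FOLLOW(S) ⊇ {$,d}; new: +{$,d}
  FOLLOW[S]={$,d}  FOLLOW[A]={$,a,c}  FOLLOW[B]={$,d}  FOLLOW[C]={$,d}
round 2:
  S→A: FOLLOW(A) ⊇ FOLLOW(S) ⊇ {$,d}; new: +{d}
  FOLLOW[S]={$,d}  FOLLOW[A]={$,a,c,d}  FOLLOW[B]={$,d}  FOLLOW[C]={$,d}
round 3: done
  FOLLOW[S]={$,d}  FOLLOW[A]={$,a,c,d}  FOLLOW[B]={$,d}  FOLLOW[C]={$,d}

FOLLOW(A) = ["$", "a", "c", "d"]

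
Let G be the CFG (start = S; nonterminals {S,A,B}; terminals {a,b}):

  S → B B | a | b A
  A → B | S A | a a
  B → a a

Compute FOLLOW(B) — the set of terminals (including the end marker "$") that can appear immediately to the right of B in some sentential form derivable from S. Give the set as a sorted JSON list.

Compute FIRST by fixpoint:
pass 1:
  A via A→a a: +{a}
  B via B→a a: +{a}
  S via S→B B: +{a}
  S via S→b A: +{b}
  S: {a,b}  A: {a}  B: {a}
pass 2:
  A via A→S A: +{b}
  S: {a,b}  A: {a,b}  B: {a}
pass 3: done
  S: {a,b}  A: {a,b}  B: {a}

Compute FOLLOW by fixpoint:
seed FOLLOW(S) with $
[1]
  A→S A: FOLLOW(S) ⊇ FIRST(A) = {a,b}; new: +{a,b}
  S→B B: FOLLOW(B) ⊇ FIRST(B) = {a}; new: +{a}
  S→B B: FOLLOW(B) ⊇ FOLLOW(S) ⊇ {$,a,b}; new: +{$,b}
  S→b A: FOLLOW(A) ⊇ FOLLOW(S) ⊇ {$,a,b}; new: +{$,a,b}
  FOLLOW[S]={$,a,b}  FOLLOW[A]={$,a,b}  FOLLOW[B]={$,a,b}
[2] (no change)
  FOLLOW[S]={$,a,b}  FOLLOW[A]={$,a,b}  FOLLOW[B]={$,a,b}

FOLLOW(B) = ["$", "a", "b"]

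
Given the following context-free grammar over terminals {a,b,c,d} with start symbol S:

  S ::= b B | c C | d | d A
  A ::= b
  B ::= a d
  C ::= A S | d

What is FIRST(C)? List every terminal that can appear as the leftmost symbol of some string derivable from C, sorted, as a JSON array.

FIRST iteration:
[1]
  A via A→b: +{b}
  B via B→a d: +{a}
  C via C→A S: +{b}
  C via C→d: +{d}
  S via S→b B: +{b}
  S via S→c C: +{c}
  S via S→d: +{d}
  FIRST(S)={b,c,d}  FIRST(A)={b}  FIRST(B)={a}  FIRST(C)={b,d}
[2] done
  FIRST(S)={b,c,d}  FIRST(A)={b}  FIRST(B)={a}  FIRST(C)={b,d}

FIRST(C) = ["b", "d"]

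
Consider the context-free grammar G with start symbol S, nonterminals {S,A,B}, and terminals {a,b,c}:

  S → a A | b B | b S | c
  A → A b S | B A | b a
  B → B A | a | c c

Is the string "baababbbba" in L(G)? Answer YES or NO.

Convert to CNF:
  S -> T0 B | T0 S | T1 A | c
  A -> A X3 | B A | T0 T1
  B -> B A | T2 T2 | a
  T0 -> b
  T1 -> a
  T2 -> c
  X3 -> T0 S

Fill CYK table bottom-up:
  cell(0,0) b: {T0}  orig:{}
  cell(1,1) a: {B,T1}  orig:{B}
  cell(2,2) a: {B,T1}  orig:{B}
  cell(3,3) b: {T0}  orig:{}
  cell(4,4) a: {B,T1}  orig:{B}
  cell(5,5) b: {T0}  orig:{}
  cell(6,6) b: {T0}  orig:{}
  cell(7,7) b: {T0}  orig:{}
  cell(8,8) b: {T0}  orig:{}
  cell(9,9) a: {B,T1}  orig:{B}
  cell(0,1) ba: {A,S}
  cell(1,2) aa: ∅
  cell(2,3) ab: ∅
  cell(3,4) ba: {A,S}
  cell(4,5) ab: ∅
  cell(5,6) bb: ∅
  cell(6,7) bb: ∅
  cell(7,8) bb: ∅
  cell(8,9) ba: {A,S}
  cell(0,2) baa: ∅
  cell(1,3) aab: ∅
  cell(2,4) aba: {A,B,S}
  cell(3,5) bab: ∅
  cell(4,6) abb: ∅
  cell(5,7) bbb: ∅
  cell(6,8) bbb: ∅
  cell(7,9) bba: {S,X3}  orig:{S}
  cell(0,3) baab: ∅
  cell(1,4) aaba: {A,B,S}
  cell(2,5) abab: ∅
  cell(3,6) babb: ∅
  cell(4,7) abbb: ∅
  cell(5,8) bbbb: ∅
  cell(6,9) bbba: {S,X3}  orig:{S}
  cell(0,4) baaba: {S,X3}  orig:{S}
  cell(1,5) aabab: ∅
  cell(2,6) ababb: ∅
  cell(3,7) babbb: ∅
  cell(4,8) abbbb: ∅
  cell(5,9) bbbba: {S,X3}  orig:{S}
  cell(0,5) baabab: ∅
  cell(1,6) aababb: ∅
  cell(2,7) ababbb: ∅
  cell(3,8) babbbb: ∅
  cell(4,9) abbbba: ∅
  cell(0,6) baababb: ∅
  cell(1,7) aababbb: ∅
  cell(2,8) ababbbb: ∅
  cell(3,9) babbbba: {A}
  cell(0,7) baababbb: ∅
  cell(1,8) aababbbb: ∅
  cell(2,9) ababbbba: {A,B,S}
  cell(0,8) baababbbb: ∅
  cell(1,9) aababbbba: {A,B,S}
  cell(0,9) baababbbba: {S,X3}  orig:{S}

S ∈ T[0,9] ⇒ YES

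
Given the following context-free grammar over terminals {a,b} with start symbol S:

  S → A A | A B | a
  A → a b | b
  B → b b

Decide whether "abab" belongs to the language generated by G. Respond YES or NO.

CNF form of G:
  S -> A A | A B | a
  A -> T0 T1 | b
  B -> T1 T1
  T0 -> a
  T1 -> b

CYK table (by increasing span):
  T[0,0] 'a' = {S,T0}  orig:{S}
  T[1,1] 'b' = {A,T1}  orig:{A}
  T[2,2] 'a' = {S,T0}  orig:{S}
  T[3,3] 'b' = {A,T1}  orig:{A}
  T[0,1] 'ab' = {A}
  T[1,2] 'ba' = ∅
  T[2,3] 'ab' = {A}
  T[0,2] 'aba' = ∅
  T[1,3] 'bab' = {S}
  T[0,3] 'abab' = {S}

S ∈ T[0,3] ⇒ YES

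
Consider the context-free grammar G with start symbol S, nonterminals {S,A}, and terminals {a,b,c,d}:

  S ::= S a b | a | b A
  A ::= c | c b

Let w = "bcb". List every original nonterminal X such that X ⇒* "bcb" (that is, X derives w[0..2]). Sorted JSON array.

Convert to CNF:
  S -> S X3 | T1 A | a
  A -> T0 T1 | c
  T0 -> c
  T1 -> b
  T2 -> a
  X3 -> T2 T1

CYK table (by increasing span), restricted to cells inside w[0..2]:
  cell(0,0) b: {T1}  orig:{}
  cell(1,1) c: {A,T0}  orig:{A}
  cell(2,2) b: {T1}  orig:{}
  cell(0,1) bc: {S}
  cell(1,2) cb: {A}
  cell(0,2) bcb: {S}

Original NTs in T[0,2] deriving "bcb": ["S"]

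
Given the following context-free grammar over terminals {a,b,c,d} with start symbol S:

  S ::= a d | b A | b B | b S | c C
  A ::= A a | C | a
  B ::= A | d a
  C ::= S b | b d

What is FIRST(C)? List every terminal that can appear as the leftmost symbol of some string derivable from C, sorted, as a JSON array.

FIRST sets, iterate to fixpoint:
iter 1:
  A via A→a: +{a}
  B via B→A: +{a}
  B via B→d a: +{d}
  C via C→b d: +{b}
  S via S→a d: +{a}
  S via S→b A: +{b}
  S via S→c C: +{c}
  S: {a,b,c}  A: {a}  B: {a,d}  C: {b}
iter 2:
  A via A→C: +{b}
  B via B→A: +{b}
  C via C→S b: +{a,c}
  S: {a,b,c}  A: {a,b}  B: {a,b,d}  C: {a,b,c}
iter 3:
  A via A→C: +{c}
  B via B→A: +{c}
  S: {a,b,c}  A: {a,b,c}  B: {a,b,c,d}  C: {a,b,c}
iter 4: (stable)
  S: {a,b,c}  A: {a,b,c}  B: {a,b,c,d}  C: {a,b,c}

FIRST(C) = ["a", "b", "c"]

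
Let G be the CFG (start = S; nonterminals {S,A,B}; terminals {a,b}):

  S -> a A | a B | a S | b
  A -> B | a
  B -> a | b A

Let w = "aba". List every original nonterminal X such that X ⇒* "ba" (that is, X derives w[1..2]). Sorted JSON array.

Convert to CNF:
  S -> T1 A | T1 B | T1 S | b
  A -> T0 A | a
  B -> T0 A | a
  T0 -> b
  T1 -> a

Fill CYK table bottom-up, restricted to cells inside w[1..2]:
  cell(1,1) b: {S,T0}  orig:{S}
  cell(2,2) a: {A,B,T1}  orig:{A,B}
  cell(1,2) ba: {A,B}

Original NTs in T[1,2] deriving "ba": ["A", "B"]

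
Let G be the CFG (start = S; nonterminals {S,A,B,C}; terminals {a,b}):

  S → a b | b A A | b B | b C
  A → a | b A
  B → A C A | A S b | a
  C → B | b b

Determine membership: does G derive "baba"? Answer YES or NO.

CNF form of G:
  S -> T0 B | T0 C | T0 X6 | T1 T0
  A -> T0 A | a
  B -> A X2 | A X3 | a
  C -> A X4 | A X5 | T0 T0 | a
  T0 -> b
  T1 -> a
  X2 -> C A
  X3 -> S T0
  X4 -> C A
  X5 -> S T0
  X6 -> A A

Fill CYK table bottom-up:
  T[0,0] 'b' = {T0}  orig:{}
  T[1,1] 'a' = {A,B,C,T1}  orig:{A,B,C}
  T[2,2] 'b' = {T0}  orig:{}
  T[3,3] 'a' = {A,B,C,T1}  orig:{A,B,C}
  T[0,1] 'ba' = {A,S}
  T[1,2] 'ab' = {S}
  T[2,3] 'ba' = {A,S}
  T[0,2] 'bab' = {X3,X5}  orig:{}
  T[1,3] 'aba' = {X2,X4,X6}  orig:{}
  T[0,3] 'baba' = {S,X6}  orig:{S}

S ∈ T[0,3] ⇒ YES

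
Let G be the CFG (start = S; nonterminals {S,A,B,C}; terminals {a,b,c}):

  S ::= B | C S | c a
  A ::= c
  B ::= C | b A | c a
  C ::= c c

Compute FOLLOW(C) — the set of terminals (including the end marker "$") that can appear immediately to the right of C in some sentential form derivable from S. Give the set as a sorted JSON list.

Compute FIRST by fixpoint:
[1]
  A via A→c: +{c}
  B via B→b A: +{b}
  B via B→c a: +{c}
  C via C→c c: +{c}
  S via S→B: +{b,c}
  FIRST(S)={b,c}  FIRST(A)={c}  FIRST(B)={b,c}  FIRST(C)={c}
[2] — fixpoint
  FIRST(S)={b,c}  FIRST(A)={c}  FIRST(B)={b,c}  FIRST(C)={c}

FOLLOW sets:
initialize: $ ∈ FOLLOW(S)
pass 1:
  S→B: FOLLOW(B) ⊇ FOLLOW(S) ⊇ {$}; new: +{$}
  S→C S: FOLLOW(C) ⊇ FIRST(S) = {b,c}; new: +{b,c}
  S: {$}  A: {}  B: {$}  C: {b,c}
pass 2:
  B→C: FOLLOW(C) ⊇ FOLLOW(B) ⊇ {$}; new: +{$}
  B→b A: FOLLOW(A) ⊇ FOLLOW(B) ⊇ {$}; new: +{$}
  S: {$}  A: {$}  B: {$}  C: {$,b,c}
pass 3: done
  S: {$}  A: {$}  B: {$}  C: {$,b,c}

FOLLOW(C) = ["$", "b", "c"]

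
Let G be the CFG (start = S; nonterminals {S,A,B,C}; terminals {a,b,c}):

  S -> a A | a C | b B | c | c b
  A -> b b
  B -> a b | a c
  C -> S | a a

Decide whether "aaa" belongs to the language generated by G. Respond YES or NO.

CNF form of G:
  S -> T0 B | T1 A | T1 C | T2 T0 | c
  A -> T0 T0
  B -> T1 T0 | T1 T2
  C -> T0 B | T1 A | T1 C | T1 T1 | T2 T0 | c
  T0 -> b
  T1 -> a
  T2 -> c

CYK fill:
  [0..0]={T1}  "a"  orig:{}
  [1..1]={T1}  "a"  orig:{}
  [2..2]={T1}  "a"  orig:{}
  [0..1]={C}  "aa"
  [1..2]={C}  "aa"
  [0..2]={C,S}  "aaa"

S ∈ T[0,2] ⇒ YES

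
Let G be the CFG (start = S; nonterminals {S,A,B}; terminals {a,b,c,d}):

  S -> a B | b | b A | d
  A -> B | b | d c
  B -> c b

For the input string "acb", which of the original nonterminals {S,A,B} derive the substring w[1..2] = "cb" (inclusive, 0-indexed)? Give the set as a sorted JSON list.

CNF form of G:
  S -> T1 A | T3 B | b | d
  A -> T0 T1 | T2 T0 | b
  B -> T0 T1
  T0 -> c
  T1 -> b
  T2 -> d
  T3 -> a

CYK table (by increasing span) — only the sub-triangle for w[1..2]:
  cell(1,1) c: {T0}  orig:{}
  cell(2,2) b: {A,S,T1}  orig:{A,S}
  cell(1,2) cb: {A,B}

Original NTs in T[1,2] deriving "cb": ["A", "B"]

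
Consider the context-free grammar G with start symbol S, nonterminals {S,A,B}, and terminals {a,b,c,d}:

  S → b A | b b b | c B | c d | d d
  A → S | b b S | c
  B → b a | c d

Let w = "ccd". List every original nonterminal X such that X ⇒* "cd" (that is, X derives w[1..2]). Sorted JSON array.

Convert to CNF:
  S -> T0 A | T0 X6 | T1 B | T1 T2 | T2 T2
  A -> T0 A | T0 X4 | T0 X5 | T1 B | T1 T2 | T2 T2 | c
  B -> T0 T3 | T1 T2
  T0 -> b
  T1 -> c
  T2 -> d
  T3 -> a
  X4 -> T0 S
  X5 -> T0 T0
  X6 -> T0 T0

Fill CYK table bottom-up — only the sub-triangle for w[1..2]:
  cell(1,1) c: {A,T1}  orig:{A}
  cell(2,2) d: {T2}  orig:{}
  cell(1,2) cd: {A,B,S}

Original NTs in T[1,2] deriving "cd": ["A", "B", "S"]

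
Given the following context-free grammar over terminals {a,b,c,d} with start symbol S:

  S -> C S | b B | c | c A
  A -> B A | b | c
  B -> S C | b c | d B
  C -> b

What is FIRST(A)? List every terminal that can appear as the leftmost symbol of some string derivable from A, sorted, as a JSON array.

FIRST sets, iterate to fixpoint:
[1]
  A via A→b: +{b}
  A via A→c: +{c}
  B via B→b c: +{b}
  B via B→d B: +{d}
  C via C→b: +{b}
  S via S→C S: +{b}
  S via S→c: +{c}
  FIRST(S)={b,c}  FIRST(A)={b,c}  FIRST(B)={b,d}  FIRST(C)={b}
[2]
  A via A→B A: +{d}
  B via B→S C: +{c}
  FIRST(S)={b,c}  FIRST(A)={b,c,d}  FIRST(B)={b,c,d}  FIRST(C)={b}
[3] done
  FIRST(S)={b,c}  FIRST(A)={b,c,d}  FIRST(B)={b,c,d}  FIRST(C)={b}

FIRST(A) = ["b", "c", "d"]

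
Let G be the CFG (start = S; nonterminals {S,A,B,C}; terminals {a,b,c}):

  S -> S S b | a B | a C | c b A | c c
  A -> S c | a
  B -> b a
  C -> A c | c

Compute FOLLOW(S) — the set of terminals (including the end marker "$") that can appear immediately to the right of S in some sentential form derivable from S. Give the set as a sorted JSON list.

Compute FIRST by fixpoint:
[1]
  A via A→a: +{a}
  B via B→b a: +{b}
  C via C→A c: +{a}
  C via C→c: +{c}
  S via S→a B: +{a}
  S via S→c b A: +{c}
  FIRST(S)={a,c}  FIRST(A)={a}  FIRST(B)={b}  FIRST(C)={a,c}
[2]
  A via A→S c: +{c}
  FIRST(S)={a,c}  FIRST(A)={a,c}  FIRST(B)={b}  FIRST(C)={a,c}
[3] done
  FIRST(S)={a,c}  FIRST(A)={a,c}  FIRST(B)={b}  FIRST(C)={a,c}

Compute FOLLOW by fixpoint:
initialize: $ ∈ FOLLOW(S)
round 1:
  A→S c: FOLLOW(S) ⊇ FIRST(c) = {c}; new: +{c}
  C→A c: FOLLOW(A) ⊇ FIRST(c) = {c}; new: +{c}
  S→S S b: FOLLOW(S) ⊇ FIRST(S) = {a,c}; new: +{a}
  S→S S b: FOLLOW(S) ⊇ FIRST(b) = {b}; new: +{b}
  S→a B: FOLLOW(B) ⊇ FOLLOW(S) ⊇ {$,a,b,c}; new: +{$,a,b,c}
  S→a C: FOLLOW(C) ⊇ FOLLOW(S) ⊇ {$,a,b,c}; new: +{$,a,b,c}
  S→c b A: FOLLOW(A) ⊇ FOLLOW(S) ⊇ {$,a,b,c}; new: +{$,a,b}
  FOLLOW(S)={$,a,b,c}  FOLLOW(A)={$,a,b,c}  FOLLOW(B)={$,a,b,c}  FOLLOW(C)={$,a,b,c}
round 2: done
  FOLLOW(S)={$,a,b,c}  FOLLOW(A)={$,a,b,c}  FOLLOW(B)={$,a,b,c}  FOLLOW(C)={$,a,b,c}

FOLLOW(S) = ["$", "a", "b", "c"]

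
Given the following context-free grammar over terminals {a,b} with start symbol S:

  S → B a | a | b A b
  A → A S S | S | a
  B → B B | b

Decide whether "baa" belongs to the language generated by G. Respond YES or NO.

Convert to CNF:
  S -> B T0 | T1 X4 | a
  A -> A X2 | B T0 | T1 X3 | a
  B -> B B | b
  T0 -> a
  T1 -> b
  X2 -> S S
  X3 -> A T1
  X4 -> A T1

Fill CYK table bottom-up:
  T[0,0] 'b' = {B,T1}  orig:{B}
  T[1,1] 'a' = {A,S,T0}  orig:{A,S}
  T[2,2] 'a' = {A,S,T0}  orig:{A,S}
  T[0,1] 'ba' = {A,S}
  T[1,2] 'aa' = {X2}  orig:{}
  T[0,2] 'baa' = {X2}  orig:{}

S ∉ T[0,2] ⇒ NO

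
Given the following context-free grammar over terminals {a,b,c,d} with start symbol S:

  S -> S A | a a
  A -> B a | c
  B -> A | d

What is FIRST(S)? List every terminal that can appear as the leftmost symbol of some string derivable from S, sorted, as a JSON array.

FIRST iteration:
round 1:
  A via A→c: +{c}
  B via B→A: +{c}
  B via B→d: +{d}
  S via S→a a: +{a}
  FIRST[S]={a}  FIRST[A]={c}  FIRST[B]={c,d}
round 2:
  A via A→B a: +{d}
  FIRST[S]={a}  FIRST[A]={c,d}  FIRST[B]={c,d}
round 3: done
  FIRST[S]={a}  FIRST[A]={c,d}  FIRST[B]={c,d}

FIRST(S) = ["a"]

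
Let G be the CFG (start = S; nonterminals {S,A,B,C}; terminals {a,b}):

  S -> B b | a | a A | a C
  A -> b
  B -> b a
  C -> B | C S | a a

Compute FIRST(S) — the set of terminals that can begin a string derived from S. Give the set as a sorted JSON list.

FIRST iteration:
round 1:
  A via A→b: +{b}
  B via B→b a: +{b}
  C via C→B: +{b}
  C via C→a a: +{a}
  S via S→B b: +{b}
  S via S→a: +{a}
  FIRST[S]={a,b}  FIRST[A]={b}  FIRST[B]={b}  FIRST[C]={a,b}
round 2: (no change)
  FIRST[S]={a,b}  FIRST[A]={b}  FIRST[B]={b}  FIRST[C]={a,b}

FIRST(S) = ["a", "b"]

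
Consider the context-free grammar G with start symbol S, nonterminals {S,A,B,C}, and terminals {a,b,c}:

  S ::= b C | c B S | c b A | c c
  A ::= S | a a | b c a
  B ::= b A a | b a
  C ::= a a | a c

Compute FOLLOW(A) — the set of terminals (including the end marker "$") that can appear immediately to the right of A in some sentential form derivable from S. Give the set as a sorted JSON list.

FIRST iteration:
round 1:
  A via A→a a: +{a}
  A via A→b c a: +{b}
  B via B→b A a: +{b}
  C via C→a a: +{a}
  S via S→b C: +{b}
  S via S→c B S: +{c}
  FIRST(S)={b,c}  FIRST(A)={a,b}  FIRST(B)={b}  FIRST(C)={a}
round 2:
  A via A→S: +{c}
  FIRST(S)={b,c}  FIRST(A)={a,b,c}  FIRST(B)={b}  FIRST(C)={a}
round 3: — fixpoint
  FIRST(S)={b,c}  FIRST(A)={a,b,c}  FIRST(B)={b}  FIRST(C)={a}

Compute FOLLOW by fixpoint:
FOLLOW(S) := {$}
round 1:
  B→b A a: FOLLOW(A) ⊇ FIRST(a) = {a}; new: +{a}
  S→b C: FOLLOW(C) ⊇ FOLLOW(S) ⊇ {$}; new: +{$}
  S→c B S: FOLLOW(B) ⊇ FIRST(S) = {b,c}; new: +{b,c}
  S→c b A: FOLLOW(A) ⊇ FOLLOW(S) ⊇ {$}; new: +{$}
  FOLLOW(S)={$}  FOLLOW(A)={$,a}  FOLLOW(B)={b,c}  FOLLOW(C)={$}
round 2:
  A→S: FOLLOW(S) ⊇ FOLLOW(A) ⊇ {$,a}; new: +{a}
  S→b C: FOLLOW(C) ⊇ FOLLOW(S) ⊇ {$,a}; new: +{a}
  FOLLOW(S)={$,a}  FOLLOW(A)={$,a}  FOLLOW(B)={b,c}  FOLLOW(C)={$,a}
round 3: done
  FOLLOW(S)={$,a}  FOLLOW(A)={$,a}  FOLLOW(B)={b,c}  FOLLOW(C)={$,a}

FOLLOW(A) = ["$", "a"]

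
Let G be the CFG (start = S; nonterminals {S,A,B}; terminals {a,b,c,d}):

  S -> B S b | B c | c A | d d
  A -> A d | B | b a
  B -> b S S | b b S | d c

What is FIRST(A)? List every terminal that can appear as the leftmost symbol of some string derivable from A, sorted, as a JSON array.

Compute FIRST by fixpoint:
pass 1:
  A via A→b a: +{b}
  B via B→b S S: +{b}
  B via B→d c: +{d}
  S via S→B S b: +{b,d}
  S via S→c A: +{c}
  FIRST[S]={b,c,d}  FIRST[A]={b}  FIRST[B]={b,d}
pass 2:
  A via A→B: +{d}
  FIRST[S]={b,c,d}  FIRST[A]={b,d}  FIRST[B]={b,d}
pass 3: done
  FIRST[S]={b,c,d}  FIRST[A]={b,d}  FIRST[B]={b,d}

FIRST(A) = ["b", "d"]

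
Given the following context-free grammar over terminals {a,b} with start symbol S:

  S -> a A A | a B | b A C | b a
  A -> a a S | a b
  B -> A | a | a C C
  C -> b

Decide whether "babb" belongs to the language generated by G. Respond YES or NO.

CNF form of G:
  S -> T0 B | T0 X5 | T1 T0 | T1 X6
  A -> T0 T1 | T0 X2
  B -> T0 T1 | T0 X3 | T0 X4 | a
  C -> b
  T0 -> a
  T1 -> b
  X2 -> T0 S
  X3 -> C C
  X4 -> T0 S
  X5 -> A A
  X6 -> A C

CYK table (by increasing span):
  cell(0,0) b: {C,T1}  orig:{C}
  cell(1,1) a: {B,T0}  orig:{B}
  cell(2,2) b: {C,T1}  orig:{C}
  cell(3,3) b: {C,T1}  orig:{C}
  cell(0,1) ba: {S}
  cell(1,2) ab: {A,B}
  cell(2,3) bb: {X3}  orig:{}
  cell(0,2) bab: ∅
  cell(1,3) abb: {B,X6}  orig:{B}
  cell(0,3) babb: {S}

S ∈ T[0,3] ⇒ YES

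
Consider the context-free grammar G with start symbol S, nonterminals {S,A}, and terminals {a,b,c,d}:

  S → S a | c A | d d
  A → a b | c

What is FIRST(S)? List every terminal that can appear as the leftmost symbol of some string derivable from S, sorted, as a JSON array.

Compute FIRST by fixpoint:
[1]
  A via A→a b: +{a}
  A via A→c: +{c}
  S via S→c A: +{c}
  S via S→d d: +{d}
  S: {c,d}  A: {a,c}
[2] (stable)
  S: {c,d}  A: {a,c}

FIRST(S) = ["c", "d"]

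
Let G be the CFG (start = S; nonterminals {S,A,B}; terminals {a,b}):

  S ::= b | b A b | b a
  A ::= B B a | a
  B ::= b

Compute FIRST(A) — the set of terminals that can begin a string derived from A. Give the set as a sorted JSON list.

FIRST iteration:
round 1:
  A via A→a: +{a}
  B via B→b: +{b}
  S via S→b: +{b}
  FIRST(S)={b}  FIRST(A)={a}  FIRST(B)={b}
round 2:
  A via A→B B a: +{b}
  FIRST(S)={b}  FIRST(A)={a,b}  FIRST(B)={b}
round 3: (no change)
  FIRST(S)={b}  FIRST(A)={a,b}  FIRST(B)={b}

FIRST(A) = ["a", "b"]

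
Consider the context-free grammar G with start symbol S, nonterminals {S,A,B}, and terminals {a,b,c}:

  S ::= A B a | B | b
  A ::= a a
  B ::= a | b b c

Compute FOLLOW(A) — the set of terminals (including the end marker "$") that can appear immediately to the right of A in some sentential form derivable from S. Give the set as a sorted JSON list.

FIRST sets, iterate to fixpoint:
iter 1:
  A via A→a a: +{a}
  B via B→a: +{a}
  B via B→b b c: +{b}
  S via S→A B a: +{a}
  S via S→B: +{b}
  FIRST(S)={a,b}  FIRST(A)={a}  FIRST(B)={a,b}
iter 2: — fixpoint
  FIRST(S)={a,b}  FIRST(A)={a}  FIRST(B)={a,b}

FOLLOW iteration:
initialize: $ ∈ FOLLOW(S)
iter 1:
  S→A B a: FOLLOW(A) ⊇ FIRST(B) = {a,b}; new: +{a,b}
  S→A B a: FOLLOW(B) ⊇ FIRST(a) = {a}; new: +{a}
  S→B: FOLLOW(B) ⊇ FOLLOW(S) ⊇ {$}; new: +{$}
  FOLLOW[S]={$}  FOLLOW[A]={a,b}  FOLLOW[B]={$,a}
iter 2: — fixpoint
  FOLLOW[S]={$}  FOLLOW[A]={a,b}  FOLLOW[B]={$,a}

FOLLOW(A) = ["a", "b"]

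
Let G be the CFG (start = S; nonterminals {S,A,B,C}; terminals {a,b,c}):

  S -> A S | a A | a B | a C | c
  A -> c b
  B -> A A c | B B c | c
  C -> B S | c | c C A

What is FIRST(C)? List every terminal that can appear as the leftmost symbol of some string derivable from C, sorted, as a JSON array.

FIRST sets, iterate to fixpoint:
pass 1:
  A via A→c b: +{c}
  B via B→A A c: +{c}
  C via C→B S: +{c}
  S via S→A S: +{c}
  S via S→a A: +{a}
  S: {a,c}  A: {c}  B: {c}  C: {c}
pass 2: (stable)
  S: {a,c}  A: {c}  B: {c}  C: {c}

FIRST(C) = ["c"]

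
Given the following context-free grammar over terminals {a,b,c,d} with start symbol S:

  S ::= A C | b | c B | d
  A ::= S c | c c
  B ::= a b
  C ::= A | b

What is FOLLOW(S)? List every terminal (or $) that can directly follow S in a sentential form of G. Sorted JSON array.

Compute FIRST by fixpoint:
[1]
  A via A→c c: +{c}
  B via B→a b: +{a}
  C via C→A: +{c}
  C via C→b: +{b}
  S via S→A C: +{c}
  S via S→b: +{b}
  S via S→d: +{d}
  FIRST[S]={b,c,d}  FIRST[A]={c}  FIRST[B]={a}  FIRST[C]={b,c}
[2]
  A via A→S c: +{b,d}
  C via C→A: +{d}
  FIRST[S]={b,c,d}  FIRST[A]={b,c,d}  FIRST[B]={a}  FIRST[C]={b,c,d}
[3] — fixpoint
  FIRST[S]={b,c,d}  FIRST[A]={b,c,d}  FIRST[B]={a}  FIRST[C]={b,c,d}

FOLLOW iteration:
FOLLOW(S) := {$}
iter 1:
  A→S c: FOLLOW(S) ⊇ FIRST(c) = {c}; new: +{c}
  S→A C: FOLLOW(A) ⊇ FIRST(C) = {b,c,d}; new: +{b,c,d}
  S→A C: FOLLOW(C) ⊇ FOLLOW(S) ⊇ {$,c}; new: +{$,c}
  S→c B: FOLLOW(B) ⊇ FOLLOW(S) ⊇ {$,c}; new: +{$,c}
  FOLLOW(S)={$,c}  FOLLOW(A)={b,c,d}  FOLLOW(B)={$,c}  FOLLOW(C)={$,c}
iter 2:
  C→A: FOLLOW(A) ⊇ FOLLOW(C) ⊇ {$,c}; new: +{$}
  FOLLOW(S)={$,c}  FOLLOW(A)={$,b,c,d}  FOLLOW(B)={$,c}  FOLLOW(C)={$,c}
iter 3: — fixpoint
  FOLLOW(S)={$,c}  FOLLOW(A)={$,b,c,d}  FOLLOW(B)={$,c}  FOLLOW(C)={$,c}

FOLLOW(S) = ["$", "c"]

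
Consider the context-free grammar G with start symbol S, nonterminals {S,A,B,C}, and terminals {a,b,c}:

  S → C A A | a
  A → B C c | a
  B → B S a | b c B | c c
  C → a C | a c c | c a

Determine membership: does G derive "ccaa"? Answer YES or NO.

CNF form of G:
  S -> C X7 | a
  A -> B X3 | a
  B -> B X4 | T0 T0 | T2 X5
  C -> T0 T1 | T1 C | T1 X6
  T0 -> c
  T1 -> a
  T2 -> b
  X3 -> C T0
  X4 -> S T1
  X5 -> T0 B
  X6 -> T0 T0
  X7 -> A A

CYK fill:
  cell(0,0) c: {T0}  orig:{}
  cell(1,1) c: {T0}  orig:{}
  cell(2,2) a: {A,S,T1}  orig:{A,S}
  cell(3,3) a: {A,S,T1}  orig:{A,S}
  cell(0,1) cc: {B,X6}  orig:{B}
  cell(1,2) ca: {C}
  cell(2,3) aa: {X4,X7}  orig:{}
  cell(0,2) cca: ∅
  cell(1,3) caa: ∅
  cell(0,3) ccaa: {B}

S ∉ T[0,3] ⇒ NO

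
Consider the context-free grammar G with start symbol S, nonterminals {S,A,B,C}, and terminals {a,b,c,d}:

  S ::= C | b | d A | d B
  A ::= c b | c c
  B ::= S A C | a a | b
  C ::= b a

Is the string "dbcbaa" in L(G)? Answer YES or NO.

CNF form of G:
  S -> T1 T2 | T3 A | T3 B | b
  A -> T0 T0 | T0 T1
  B -> S X4 | T2 T2 | b
  C -> T1 T2
  T0 -> c
  T1 -> b
  T2 -> a
  T3 -> d
  X4 -> A C

CYK table (by increasing span):
  T[0,0] 'd' = {T3}  orig:{}
  T[1,1] 'b' = {B,S,T1}  orig:{B,S}
  T[2,2] 'c' = {T0}  orig:{}
  T[3,3] 'b' = {B,S,T1}  orig:{B,S}
  T[4,4] 'a' = {T2}  orig:{}
  T[5,5] 'a' = {T2}  orig:{}
  T[0,1] 'db' = {S}
  T[1,2] 'bc' = ∅
  T[2,3] 'cb' = {A}
  T[3,4] 'ba' = {C,S}
  T[4,5] 'aa' = {B}
  T[0,2] 'dbc' = ∅
  T[1,3] 'bcb' = ∅
  T[2,4] 'cba' = ∅
  T[3,5] 'baa' = ∅
  T[0,3] 'dbcb' = ∅
  T[1,4] 'bcba' = ∅
  T[2,5] 'cbaa' = ∅
  T[0,4] 'dbcba' = ∅
  T[1,5] 'bcbaa' = ∅
  T[0,5] 'dbcbaa' = ∅

S ∉ T[0,5] ⇒ NO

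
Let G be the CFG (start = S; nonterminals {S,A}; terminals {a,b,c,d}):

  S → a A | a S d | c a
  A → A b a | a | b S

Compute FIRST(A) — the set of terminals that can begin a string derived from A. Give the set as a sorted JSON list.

FIRST iteration:
round 1:
  A via A→a: +{a}
  A via A→b S: +{b}
  S via S→a A: +{a}
  S via S→c a: +{c}
  FIRST(S)={a,c}  FIRST(A)={a,b}
round 2: done
  FIRST(S)={a,c}  FIRST(A)={a,b}

FIRST(A) = ["a", "b"]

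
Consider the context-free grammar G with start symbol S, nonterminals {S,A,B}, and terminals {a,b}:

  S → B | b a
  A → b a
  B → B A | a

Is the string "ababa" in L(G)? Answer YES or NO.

Convert to CNF:
  S -> B A | T0 T1 | a
  A -> T0 T1
  B -> B A | a
  T0 -> b
  T1 -> a

Fill CYK table bottom-up:
  T[0,0] 'a' = {B,S,T1}  orig:{B,S}
  T[1,1] 'b' = {T0}  orig:{}
  T[2,2] 'a' = {B,S,T1}  orig:{B,S}
  T[3,3] 'b' = {T0}  orig:{}
  T[4,4] 'a' = {B,S,T1}  orig:{B,S}
  T[0,1] 'ab' = ∅
  T[1,2] 'ba' = {A,S}
  T[2,3] 'ab' = ∅
  T[3,4] 'ba' = {A,S}
  T[0,2] 'aba' = {B,S}
  T[1,3] 'bab' = ∅
  T[2,4] 'aba' = {B,S}
  T[0,3] 'abab' = ∅
  T[1,4] 'baba' = ∅
  T[0,4] 'ababa' = {B,S}

S ∈ T[0,4] ⇒ YES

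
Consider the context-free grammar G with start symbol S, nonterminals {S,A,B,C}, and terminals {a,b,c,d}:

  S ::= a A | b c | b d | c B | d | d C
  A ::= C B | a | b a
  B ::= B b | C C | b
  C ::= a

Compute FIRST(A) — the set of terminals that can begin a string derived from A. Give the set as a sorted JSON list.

Compute FIRST by fixpoint:
round 1:
  A via A→a: +{a}
  A via A→b a: +{b}
  B via B→b: +{b}
  C via C→a: +{a}
  S via S→a A: +{a}
  S via S→b c: +{b}
  S via S→c B: +{c}
  S via S→d: +{d}
  S: {a,b,c,d}  A: {a,b}  B: {b}  C: {a}
round 2:
  B via B→C C: +{a}
  S: {a,b,c,d}  A: {a,b}  B: {a,b}  C: {a}
round 3: (stable)
  S: {a,b,c,d}  A: {a,b}  B: {a,b}  C: {a}

FIRST(A) = ["a", "b"]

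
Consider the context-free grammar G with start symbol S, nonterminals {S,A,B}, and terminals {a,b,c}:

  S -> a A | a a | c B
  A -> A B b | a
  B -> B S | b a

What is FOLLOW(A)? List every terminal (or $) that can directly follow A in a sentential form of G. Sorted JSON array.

FIRST sets, iterate to fixpoint:
pass 1:
  A via A→a: +{a}
  B via B→b a: +{b}
  S via S→a A: +{a}
  S via S→c B: +{c}
  S: {a,c}  A: {a}  B: {b}
pass 2: (stable)
  S: {a,c}  A: {a}  B: {b}

FOLLOW iteration:
seed FOLLOW(S) with $
round 1:
  A→A B b: FOLLOW(A) ⊇ FIRST(B) = {b}; new: +{b}
  A→A B b: FOLLOW(B) ⊇ FIRST(b) = {b}; new: +{b}
  B→B S: FOLLOW(B) ⊇ FIRST(S) = {a,c}; new: +{a,c}
  B→B S: FOLLOW(S) ⊇ FOLLOW(B) ⊇ {a,b,c}; new: +{a,b,c}
  S→a A: FOLLOW(A) ⊇ FOLLOW(S) ⊇ {$,a,b,c}; new: +{$,a,c}
  S→c B: FOLLOW(B) ⊇ FOLLOW(S) ⊇ {$,a,b,c}; new: +{$}
  FOLLOW[S]={$,a,b,c}  FOLLOW[A]={$,a,b,c}  FOLLOW[B]={$,a,b,c}
round 2: — fixpoint
  FOLLOW[S]={$,a,b,c}  FOLLOW[A]={$,a,b,c}  FOLLOW[B]={$,a,b,c}

FOLLOW(A) = ["$", "a", "b", "c"]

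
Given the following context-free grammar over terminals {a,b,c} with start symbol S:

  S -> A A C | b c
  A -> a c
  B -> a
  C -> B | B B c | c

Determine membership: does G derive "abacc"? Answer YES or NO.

Convert to CNF:
  S -> A X4 | T2 T1
  A -> T0 T1
  B -> a
  C -> B X3 | a | c
  T0 -> a
  T1 -> c
  T2 -> b
  X3 -> B T1
  X4 -> A C

Fill CYK table bottom-up:
  cell(0,0) a: {B,C,T0}  orig:{B,C}
  cell(1,1) b: {T2}  orig:{}
  cell(2,2) a: {B,C,T0}  orig:{B,C}
  cell(3,3) c: {C,T1}  orig:{C}
  cell(4,4) c: {C,T1}  orig:{C}
  cell(0,1) ab: ∅
  cell(1,2) ba: ∅
  cell(2,3) ac: {A,X3}  orig:{A}
  cell(3,4) cc: ∅
  cell(0,2) aba: ∅
  cell(1,3) bac: ∅
  cell(2,4) acc: {X4}  orig:{}
  cell(0,3) abac: ∅
  cell(1,4) bacc: ∅
  cell(0,4) abacc: ∅

S ∉ T[0,4] ⇒ NO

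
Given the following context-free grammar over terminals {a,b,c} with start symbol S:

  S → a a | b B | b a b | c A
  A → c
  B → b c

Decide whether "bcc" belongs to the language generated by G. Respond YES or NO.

Convert to CNF:
  S -> T0 B | T0 X3 | T1 A | T2 T2
  A -> c
  B -> T0 T1
  T0 -> b
  T1 -> c
  T2 -> a
  X3 -> T2 T0

Fill CYK table bottom-up:
  T[0,0] 'b' = {T0}  orig:{}
  T[1,1] 'c' = {A,T1}  orig:{A}
  T[2,2] 'c' = {A,T1}  orig:{A}
  T[0,1] 'bc' = {B}
  T[1,2] 'cc' = {S}
  T[0,2] 'bcc' = ∅

S ∉ T[0,2] ⇒ NO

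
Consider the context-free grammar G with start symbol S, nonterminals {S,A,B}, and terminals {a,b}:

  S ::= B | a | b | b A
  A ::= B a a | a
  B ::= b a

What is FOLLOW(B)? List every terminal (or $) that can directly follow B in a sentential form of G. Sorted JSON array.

FIRST sets, iterate to fixpoint:
pass 1:
  A via A→a: +{a}
  B via B→b a: +{b}
  S via S→B: +{b}
  S via S→a: +{a}
  FIRST[S]={a,b}  FIRST[A]={a}  FIRST[B]={b}
pass 2:
  A via A→B a a: +{b}
  FIRST[S]={a,b}  FIRST[A]={a,b}  FIRST[B]={b}
pass 3: (stable)
  FIRST[S]={a,b}  FIRST[A]={a,b}  FIRST[B]={b}

Compute FOLLOW by fixpoint:
FOLLOW(S) := {$}
iter 1:
  A→B a a: FOLLOW(B) ⊇ FIRST(a) = {a}; new: +{a}
  S→B: FOLLOW(B) ⊇ FOLLOW(S) ⊇ {$}; new: +{$}
  S→b A: FOLLOW(A) ⊇ FOLLOW(S) ⊇ {$}; new: +{$}
  FOLLOW[S]={$}  FOLLOW[A]={$}  FOLLOW[B]={$,a}
iter 2: (no change)
  FOLLOW[S]={$}  FOLLOW[A]={$}  FOLLOW[B]={$,a}

FOLLOW(B) = ["$", "a"]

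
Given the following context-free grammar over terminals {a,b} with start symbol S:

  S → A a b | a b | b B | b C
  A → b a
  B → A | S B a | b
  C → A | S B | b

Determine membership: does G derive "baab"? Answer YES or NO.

CNF form of G:
  S -> A X3 | T0 B | T0 C | T1 T0
  A -> T0 T1
  B -> S X2 | T0 T1 | b
  C -> S B | T0 T1 | b
  T0 -> b
  T1 -> a
  X2 -> B T1
  X3 -> T1 T0

CYK fill:
  cell(0,0) b: {B,C,T0}  orig:{B,C}
  cell(1,1) a: {T1}  orig:{}
  cell(2,2) a: {T1}  orig:{}
  cell(3,3) b: {B,C,T0}  orig:{B,C}
  cell(0,1) ba: {A,B,C,X2}  orig:{A,B,C}
  cell(1,2) aa: ∅
  cell(2,3) ab: {S,X3}  orig:{S}
  cell(0,2) baa: {X2}  orig:{}
  cell(1,3) aab: ∅
  cell(0,3) baab: {S}

S ∈ T[0,3] ⇒ YES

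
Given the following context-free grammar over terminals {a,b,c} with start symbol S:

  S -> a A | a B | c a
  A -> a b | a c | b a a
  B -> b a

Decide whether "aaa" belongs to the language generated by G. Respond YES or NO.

Convert to CNF:
  S -> T0 A | T0 B | T2 T0
  A -> T0 T1 | T0 T2 | T1 X3
  B -> T1 T0
  T0 -> a
  T1 -> b
  T2 -> c
  X3 -> T0 T0

Fill CYK table bottom-up:
  [0..0]={T0}  "a"  orig:{}
  [1..1]={T0}  "a"  orig:{}
  [2..2]={T0}  "a"  orig:{}
  [0..1]={X3}  "aa"  orig:{}
  [1..2]={X3}  "aa"  orig:{}
  [0..2]=∅  "aaa"

S ∉ T[0,2] ⇒ NO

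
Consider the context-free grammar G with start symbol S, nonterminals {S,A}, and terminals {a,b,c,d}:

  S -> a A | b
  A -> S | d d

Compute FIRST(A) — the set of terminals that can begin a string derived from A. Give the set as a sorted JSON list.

FIRST sets, iterate to fixpoint:
iter 1:
  A via A→d d: +{d}
  S via S→a A: +{a}
  S via S→b: +{b}
  FIRST[S]={a,b}  FIRST[A]={d}
iter 2:
  A via A→S: +{a,b}
  FIRST[S]={a,b}  FIRST[A]={a,b,d}
iter 3: (no change)
  FIRST[S]={a,b}  FIRST[A]={a,b,d}

FIRST(A) = ["a", "b", "d"]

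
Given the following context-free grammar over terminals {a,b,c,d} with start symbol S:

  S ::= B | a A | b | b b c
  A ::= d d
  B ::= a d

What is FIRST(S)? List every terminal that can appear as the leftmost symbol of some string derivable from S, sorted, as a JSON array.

FIRST iteration:
iter 1:
  A via A→d d: +{d}
  B via B→a d: +{a}
  S via S→B: +{a}
  S via S→b: +{b}
  FIRST[S]={a,b}  FIRST[A]={d}  FIRST[B]={a}
iter 2: (stable)
  FIRST[S]={a,b}  FIRST[A]={d}  FIRST[B]={a}

FIRST(S) = ["a", "b"]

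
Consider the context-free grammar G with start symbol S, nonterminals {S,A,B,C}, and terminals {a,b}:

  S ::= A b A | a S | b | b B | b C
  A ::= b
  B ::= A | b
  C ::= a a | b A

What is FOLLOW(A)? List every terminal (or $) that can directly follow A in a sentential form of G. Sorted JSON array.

FIRST iteration:
pass 1:
  A via A→b: +{b}
  B via B→A: +{b}
  C via C→a a: +{a}
  C via C→b A: +{b}
  S via S→A b A: +{b}
  S via S→a S: +{a}
  FIRST(S)={a,b}  FIRST(A)={b}  FIRST(B)={b}  FIRST(C)={a,b}
pass 2: — fixpoint
  FIRST(S)={a,b}  FIRST(A)={b}  FIRST(B)={b}  FIRST(C)={a,b}

FOLLOW iteration:
seed FOLLOW(S) with $
round 1:
  S→A b A: FOLLOW(A) ⊇ FIRST(b) = {b}; new: +{b}
  S→A b A: FOLLOW(A) ⊇ FOLLOW(S) ⊇ {$}; new: +{$}
  S→b B: FOLLOW(B) ⊇ FOLLOW(S) ⊇ {$}; new: +{$}
  S→b C: FOLLOW(C) ⊇ FOLLOW(S) ⊇ {$}; new: +{$}
  FOLLOW[S]={$}  FOLLOW[A]={$,b}  FOLLOW[B]={$}  FOLLOW[C]={$}
round 2: done
  FOLLOW[S]={$}  FOLLOW[A]={$,b}  FOLLOW[B]={$}  FOLLOW[C]={$}

FOLLOW(A) = ["$", "b"]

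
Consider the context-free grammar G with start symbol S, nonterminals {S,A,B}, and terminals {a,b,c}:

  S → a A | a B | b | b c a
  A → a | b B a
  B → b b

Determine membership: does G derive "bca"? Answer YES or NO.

Convert to CNF:
  S -> T0 X4 | T1 A | T1 B | b
  A -> T0 X3 | a
  B -> T0 T0
  T0 -> b
  T1 -> a
  T2 -> c
  X3 -> B T1
  X4 -> T2 T1

CYK fill:
  cell(0,0) b: {S,T0}  orig:{S}
  cell(1,1) c: {T2}  orig:{}
  cell(2,2) a: {A,T1}  orig:{A}
  cell(0,1) bc: ∅
  cell(1,2) ca: {X4}  orig:{}
  cell(0,2) bca: {S}

S ∈ T[0,2] ⇒ YES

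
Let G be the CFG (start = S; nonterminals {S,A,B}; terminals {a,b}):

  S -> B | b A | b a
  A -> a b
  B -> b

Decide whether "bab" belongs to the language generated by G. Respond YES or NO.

CNF form of G:
  S -> T1 A | T1 T0 | b
  A -> T0 T1
  B -> b
  T0 -> a
  T1 -> b

Fill CYK table bottom-up:
  [0..0]={B,S,T1}  "b"  orig:{B,S}
  [1..1]={T0}  "a"  orig:{}
  [2..2]={B,S,T1}  "b"  orig:{B,S}
  [0..1]={S}  "ba"
  [1..2]={A}  "ab"
  [0..2]={S}  "bab"

S ∈ T[0,2] ⇒ YES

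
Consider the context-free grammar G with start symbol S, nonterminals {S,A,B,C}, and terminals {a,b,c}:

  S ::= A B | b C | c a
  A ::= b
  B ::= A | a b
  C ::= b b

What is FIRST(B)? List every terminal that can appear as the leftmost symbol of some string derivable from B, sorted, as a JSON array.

Compute FIRST by fixpoint:
round 1:
  A via A→b: +{b}
  B via B→A: +{b}
  B via B→a b: +{a}
  C via C→b b: +{b}
  S via S→A B: +{b}
  S via S→c a: +{c}
  FIRST[S]={b,c}  FIRST[A]={b}  FIRST[B]={a,b}  FIRST[C]={b}
round 2: done
  FIRST[S]={b,c}  FIRST[A]={b}  FIRST[B]={a,b}  FIRST[C]={b}

FIRST(B) = ["a", "b"]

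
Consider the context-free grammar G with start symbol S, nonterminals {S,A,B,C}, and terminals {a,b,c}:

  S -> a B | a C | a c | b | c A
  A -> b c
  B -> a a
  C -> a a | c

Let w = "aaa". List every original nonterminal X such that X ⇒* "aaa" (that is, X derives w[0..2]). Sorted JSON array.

Convert to CNF:
  S -> T1 A | T2 B | T2 C | T2 T1 | b
  A -> T0 T1
  B -> T2 T2
  C -> T2 T2 | c
  T0 -> b
  T1 -> c
  T2 -> a

CYK table (by increasing span), restricted to cells inside w[0..2]:
  cell(0,0) a: {T2}  orig:{}
  cell(1,1) a: {T2}  orig:{}
  cell(2,2) a: {T2}  orig:{}
  cell(0,1) aa: {B,C}
  cell(1,2) aa: {B,C}
  cell(0,2) aaa: {S}

Original NTs in T[0,2] deriving "aaa": ["S"]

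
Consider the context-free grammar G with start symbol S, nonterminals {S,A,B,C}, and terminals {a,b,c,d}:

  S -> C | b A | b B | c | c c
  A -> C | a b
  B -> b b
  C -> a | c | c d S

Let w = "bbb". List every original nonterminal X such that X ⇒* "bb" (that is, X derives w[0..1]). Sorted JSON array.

Convert to CNF:
  S -> T1 A | T1 B | T2 T2 | T2 X6 | a | c
  A -> T0 T1 | T2 X4 | a | c
  B -> T1 T1
  C -> T2 X5 | a | c
  T0 -> a
  T1 -> b
  T2 -> c
  T3 -> d
  X4 -> T3 S
  X5 -> T3 S
  X6 -> T3 S

CYK fill — only the sub-triangle for w[0..1]:
  cell(0,0) b: {T1}  orig:{}
  cell(1,1) b: {T1}  orig:{}
  cell(0,1) bb: {B}

Original NTs in T[0,1] deriving "bb": ["B"]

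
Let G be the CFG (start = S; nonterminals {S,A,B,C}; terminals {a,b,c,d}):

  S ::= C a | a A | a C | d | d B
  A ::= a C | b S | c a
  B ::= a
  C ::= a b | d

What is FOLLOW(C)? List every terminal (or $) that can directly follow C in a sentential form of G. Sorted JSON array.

FIRST iteration:
round 1:
  A via A→a C: +{a}
  A via A→b S: +{b}
  A via A→c a: +{c}
  B via B→a: +{a}
  C via C→a b: +{a}
  C via C→d: +{d}
  S via S→C a: +{a,d}
  S: {a,d}  A: {a,b,c}  B: {a}  C: {a,d}
round 2: done
  S: {a,d}  A: {a,b,c}  B: {a}  C: {a,d}

Compute FOLLOW by fixpoint:
FOLLOW(S) := {$}
[1]
  S→C a: FOLLOW(C) ⊇ FIRST(a) = {a}; new: +{a}
  S→a A: FOLLOW(A) ⊇ FOLLOW(S) ⊇ {$}; new: +{$}
  S→a C: FOLLOW(C) ⊇ FOLLOW(S) ⊇ {$}; new: +{$}
  S→d B: FOLLOW(B) ⊇ FOLLOW(S) ⊇ {$}; new: +{$}
  FOLLOW[S]={$}  FOLLOW[A]={$}  FOLLOW[B]={$}  FOLLOW[C]={$,a}
[2] (no change)
  FOLLOW[S]={$}  FOLLOW[A]={$}  FOLLOW[B]={$}  FOLLOW[C]={$,a}

FOLLOW(C) = ["$", "a"]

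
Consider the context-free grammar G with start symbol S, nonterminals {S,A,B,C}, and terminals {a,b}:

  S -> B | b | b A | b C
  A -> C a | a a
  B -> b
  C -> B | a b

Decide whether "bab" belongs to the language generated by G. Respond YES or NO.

CNF form of G:
  S -> T1 A | T1 C | b
  A -> C T0 | T0 T0
  B -> b
  C -> T0 T1 | b
  T0 -> a
  T1 -> b

Fill CYK table bottom-up:
  [0..0]={B,C,S,T1}  "b"  orig:{B,C,S}
  [1..1]={T0}  "a"  orig:{}
  [2..2]={B,C,S,T1}  "b"  orig:{B,C,S}
  [0..1]={A}  "ba"
  [1..2]={C}  "ab"
  [0..2]={S}  "bab"

S ∈ T[0,2] ⇒ YES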